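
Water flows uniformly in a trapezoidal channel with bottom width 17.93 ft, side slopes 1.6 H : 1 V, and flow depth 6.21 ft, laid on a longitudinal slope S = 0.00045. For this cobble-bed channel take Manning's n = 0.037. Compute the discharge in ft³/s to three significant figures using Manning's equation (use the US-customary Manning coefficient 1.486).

A = (b + z·y)·y = (17.93 + 1.6×6.21)×6.21 = 173.0 ft²
P = b + 2y√(1+z²) = 17.93 + 2×6.21×√(1+1.6²) = 41.36 ft
R = A/P = 173.0/41.36 = 4.184 ft
Q = (1.486/n)·A·R^(2/3)·S^(1/2) = (1.486/0.037) × 173.0 × 4.184^(2/3) × 0.00045^(1/2) = 382.8 ft³/s

383 ft³/s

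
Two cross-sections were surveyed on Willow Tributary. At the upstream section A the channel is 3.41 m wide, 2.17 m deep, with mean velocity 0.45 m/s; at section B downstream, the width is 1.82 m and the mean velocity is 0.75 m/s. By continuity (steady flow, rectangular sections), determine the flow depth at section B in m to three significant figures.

2.44 m

Q = A₁V₁ = (3.41×2.17) × 0.45 = 3.330 m³/s
d₂ = Q/(b₂ V₂) = 3.330/(1.82×0.75) = 2.439 m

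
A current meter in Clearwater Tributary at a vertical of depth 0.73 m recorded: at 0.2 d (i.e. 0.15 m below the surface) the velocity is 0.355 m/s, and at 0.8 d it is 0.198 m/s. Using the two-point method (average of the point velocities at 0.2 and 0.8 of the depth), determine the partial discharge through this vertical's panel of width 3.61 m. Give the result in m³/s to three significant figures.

0.729 m³/s

v̄ = (0.355 + 0.198) / 2 = 0.2765 m/s
q = v̄ × d × w = 0.2765 × 0.73 × 3.61 = 0.7287 m³/s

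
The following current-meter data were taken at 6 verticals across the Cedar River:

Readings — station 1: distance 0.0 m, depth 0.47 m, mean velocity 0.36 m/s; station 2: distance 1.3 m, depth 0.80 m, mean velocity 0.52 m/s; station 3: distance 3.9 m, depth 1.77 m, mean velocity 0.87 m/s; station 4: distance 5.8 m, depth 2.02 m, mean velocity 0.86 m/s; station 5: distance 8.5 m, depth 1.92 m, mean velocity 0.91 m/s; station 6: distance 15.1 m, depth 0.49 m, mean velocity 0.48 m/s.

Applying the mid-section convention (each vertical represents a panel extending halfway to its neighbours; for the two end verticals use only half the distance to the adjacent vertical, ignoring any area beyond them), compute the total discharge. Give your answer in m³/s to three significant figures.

17.3 m³/s

w_1 = (1.3 − 0.0)/2 = 0.65 m; q_1 = 0.36 × 0.47 × 0.65 = 0.1100 m³/s
w_2 = (3.9 − 0.0)/2 = 1.95 m; q_2 = 0.52 × 0.80 × 1.95 = 0.8112 m³/s
w_3 = (5.8 − 1.3)/2 = 2.25 m; q_3 = 0.87 × 1.77 × 2.25 = 3.465 m³/s
w_4 = (8.5 − 3.9)/2 = 2.3 m; q_4 = 0.86 × 2.02 × 2.3 = 3.996 m³/s
w_5 = (15.1 − 5.8)/2 = 4.65 m; q_5 = 0.91 × 1.92 × 4.65 = 8.124 m³/s
w_6 = (15.1 − 8.5)/2 = 3.3 m; q_6 = 0.48 × 0.49 × 3.3 = 0.7762 m³/s
Q = Σ qᵢ = 17.28 m³/s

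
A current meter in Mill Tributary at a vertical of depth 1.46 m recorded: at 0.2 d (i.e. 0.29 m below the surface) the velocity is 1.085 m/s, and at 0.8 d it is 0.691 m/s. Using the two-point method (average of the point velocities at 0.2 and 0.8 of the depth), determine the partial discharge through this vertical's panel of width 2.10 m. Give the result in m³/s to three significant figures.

2.72 m³/s

v̄ = (1.085 + 0.691) / 2 = 0.8880 m/s
q = v̄ × d × w = 0.8880 × 1.46 × 2.10 = 2.723 m³/s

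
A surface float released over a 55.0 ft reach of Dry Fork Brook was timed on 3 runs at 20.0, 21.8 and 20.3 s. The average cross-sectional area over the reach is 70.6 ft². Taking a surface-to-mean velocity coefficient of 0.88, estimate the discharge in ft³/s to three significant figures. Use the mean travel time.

t̄ = (20.0 + 21.8 + 20.3) / 3 = 20.7 s
v_surface = L / t̄ = 55.0 / 20.7 = 2.657 ft/s
v_mean = 0.88 × 2.657 = 2.338 ft/s
Q = A × v_mean = 70.6 × 2.338 = 165.1 ft³/s

165 ft³/s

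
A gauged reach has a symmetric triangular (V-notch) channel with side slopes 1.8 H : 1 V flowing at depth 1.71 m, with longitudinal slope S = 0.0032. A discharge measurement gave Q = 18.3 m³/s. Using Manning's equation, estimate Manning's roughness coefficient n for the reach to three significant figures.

A = z·y² = 1.8×1.71² = 5.263 m²
P = 2y√(1+z²) = 2×1.71×√(1+1.8²) = 7.042 m
R = A/P = 5.263/7.042 = 0.7474 m
n = (1/Q)·A·R^(2/3)·S^(1/2) = (1/18.3) × 5.263 × 0.8236 × 0.05657 = 0.01340

0.0134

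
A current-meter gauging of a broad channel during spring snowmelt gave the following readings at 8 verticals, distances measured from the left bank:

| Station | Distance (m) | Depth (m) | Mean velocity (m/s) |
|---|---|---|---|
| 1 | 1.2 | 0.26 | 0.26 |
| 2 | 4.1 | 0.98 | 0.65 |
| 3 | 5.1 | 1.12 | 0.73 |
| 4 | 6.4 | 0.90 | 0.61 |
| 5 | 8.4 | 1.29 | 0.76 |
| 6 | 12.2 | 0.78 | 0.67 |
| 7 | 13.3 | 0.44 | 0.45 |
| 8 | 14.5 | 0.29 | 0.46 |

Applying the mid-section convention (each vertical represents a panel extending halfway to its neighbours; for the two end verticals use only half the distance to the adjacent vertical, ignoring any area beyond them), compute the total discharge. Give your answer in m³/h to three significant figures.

w_1 = (4.1 − 1.2)/2 = 1.45 m; q_1 = 0.26 × 0.26 × 1.45 = 0.09802 m³/s
w_2 = (5.1 − 1.2)/2 = 1.95 m; q_2 = 0.65 × 0.98 × 1.95 = 1.242 m³/s
w_3 = (6.4 − 4.1)/2 = 1.15 m; q_3 = 0.73 × 1.12 × 1.15 = 0.9402 m³/s
w_4 = (8.4 − 5.1)/2 = 1.65 m; q_4 = 0.61 × 0.90 × 1.65 = 0.9059 m³/s
w_5 = (12.2 − 6.4)/2 = 2.9 m; q_5 = 0.76 × 1.29 × 2.9 = 2.843 m³/s
w_6 = (13.3 − 8.4)/2 = 2.45 m; q_6 = 0.67 × 0.78 × 2.45 = 1.280 m³/s
w_7 = (14.5 − 12.2)/2 = 1.15 m; q_7 = 0.45 × 0.44 × 1.15 = 0.2277 m³/s
w_8 = (14.5 − 13.3)/2 = 0.6 m; q_8 = 0.46 × 0.29 × 0.6 = 0.08004 m³/s
Q = Σ qᵢ = 7.618 m³/s
= 7.618 × 3600 = 27420 m³/h

27400 m³/h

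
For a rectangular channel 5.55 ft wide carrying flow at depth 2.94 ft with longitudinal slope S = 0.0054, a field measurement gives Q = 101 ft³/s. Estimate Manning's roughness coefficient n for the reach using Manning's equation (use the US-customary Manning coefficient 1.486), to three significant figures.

A = b·y = 5.55 × 2.94 = 16.32 ft²
P = b + 2y = 5.55 + 2×2.94 = 11.43 ft
R = A/P = 16.32/11.43 = 1.428 ft
n = (1.486/Q)·A·R^(2/3)·S^(1/2) = (1.486/101) × 16.32 × 1.268 × 0.07348 = 0.02237

0.0224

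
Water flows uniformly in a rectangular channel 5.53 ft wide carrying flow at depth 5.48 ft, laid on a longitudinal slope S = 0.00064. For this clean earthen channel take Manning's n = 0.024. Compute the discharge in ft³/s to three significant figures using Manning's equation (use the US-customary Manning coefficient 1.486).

A = b·y = 5.53 × 5.48 = 30.30 ft²
P = b + 2y = 5.53 + 2×5.48 = 16.49 ft
R = A/P = 30.30/16.49 = 1.838 ft
Q = (1.486/n)·A·R^(2/3)·S^(1/2) = (1.486/0.024) × 30.30 × 1.838^(2/3) × 0.00064^(1/2) = 71.22 ft³/s

71.2 ft³/s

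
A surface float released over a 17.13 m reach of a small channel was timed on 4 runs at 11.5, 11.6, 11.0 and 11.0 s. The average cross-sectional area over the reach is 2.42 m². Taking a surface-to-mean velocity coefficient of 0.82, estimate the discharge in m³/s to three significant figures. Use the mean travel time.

t̄ = (11.5 + 11.6 + 11.0 + 11.0) / 4 = 11.275 s
v_surface = L / t̄ = 17.13 / 11.275 = 1.519 m/s
v_mean = 0.82 × 1.519 = 1.246 m/s
Q = A × v_mean = 2.42 × 1.246 = 3.015 m³/s

3.01 m³/s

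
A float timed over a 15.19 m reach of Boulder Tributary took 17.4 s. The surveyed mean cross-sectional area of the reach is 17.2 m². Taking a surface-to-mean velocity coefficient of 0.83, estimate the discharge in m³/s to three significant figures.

12.5 m³/s

v_surface = L / t̄ = 15.19 / 17.4 = 0.8730 m/s
v_mean = 0.83 × 0.8730 = 0.7246 m/s
Q = A × v_mean = 17.2 × 0.7246 = 12.46 m³/s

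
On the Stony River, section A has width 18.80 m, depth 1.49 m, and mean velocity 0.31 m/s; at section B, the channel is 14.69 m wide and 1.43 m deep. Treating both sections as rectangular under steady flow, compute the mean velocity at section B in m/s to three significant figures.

Q = A₁V₁ = (18.80×1.49) × 0.31 = 8.684 m³/s
A₂ = 14.69 × 1.43 = 21.01 m²
V₂ = Q/A₂ = 8.684/21.01 = 0.4134 m/s

0.413 m/s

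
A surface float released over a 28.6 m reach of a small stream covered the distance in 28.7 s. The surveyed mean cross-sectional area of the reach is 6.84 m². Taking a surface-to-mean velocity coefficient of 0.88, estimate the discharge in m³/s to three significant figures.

6.00 m³/s

v_surface = L / t̄ = 28.6 / 28.7 = 0.9965 m/s
v_mean = 0.88 × 0.9965 = 0.8769 m/s
Q = A × v_mean = 6.84 × 0.8769 = 5.998 m³/s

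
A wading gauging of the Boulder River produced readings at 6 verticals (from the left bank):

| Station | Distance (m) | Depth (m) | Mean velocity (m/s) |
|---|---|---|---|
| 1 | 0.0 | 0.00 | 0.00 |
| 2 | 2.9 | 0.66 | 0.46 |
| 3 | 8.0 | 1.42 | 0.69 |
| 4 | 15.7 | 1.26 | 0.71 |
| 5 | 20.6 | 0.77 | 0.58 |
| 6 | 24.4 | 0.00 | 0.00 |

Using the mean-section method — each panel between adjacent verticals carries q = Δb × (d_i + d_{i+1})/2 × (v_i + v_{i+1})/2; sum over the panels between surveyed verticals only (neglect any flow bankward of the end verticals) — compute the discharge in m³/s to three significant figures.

Panel 1-2: Δb = 2.9 m, d̄ = (0.00+0.66)/2 = 0.33, v̄ = (0.00+0.46)/2 = 0.23 → q = 2.9×0.33×0.23 = 0.2201 m³/s
Panel 2-3: Δb = 5.1 m, d̄ = (0.66+1.42)/2 = 1.04, v̄ = (0.46+0.69)/2 = 0.575 → q = 5.1×1.04×0.575 = 3.050 m³/s
Panel 3-4: Δb = 7.7 m, d̄ = (1.42+1.26)/2 = 1.34, v̄ = (0.69+0.71)/2 = 0.7 → q = 7.7×1.34×0.7 = 7.223 m³/s
Panel 4-5: Δb = 4.9 m, d̄ = (1.26+0.77)/2 = 1.015, v̄ = (0.71+0.58)/2 = 0.645 → q = 4.9×1.015×0.645 = 3.208 m³/s
Panel 5-6: Δb = 3.8 m, d̄ = (0.77+0.00)/2 = 0.385, v̄ = (0.58+0.00)/2 = 0.29 → q = 3.8×0.385×0.29 = 0.4243 m³/s
Q = Σ q = 14.12 m³/s

14.1 m³/s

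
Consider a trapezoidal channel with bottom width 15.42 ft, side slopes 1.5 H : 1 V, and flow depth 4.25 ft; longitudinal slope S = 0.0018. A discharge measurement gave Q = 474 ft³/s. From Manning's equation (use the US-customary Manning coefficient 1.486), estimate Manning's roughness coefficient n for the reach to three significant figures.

0.0257

A = (b + z·y)·y = (15.42 + 1.5×4.25)×4.25 = 92.63 ft²
P = b + 2y√(1+z²) = 15.42 + 2×4.25×√(1+1.5²) = 30.74 ft
R = A/P = 92.63/30.74 = 3.013 ft
n = (1.486/Q)·A·R^(2/3)·S^(1/2) = (1.486/474) × 92.63 × 2.086 × 0.04243 = 0.02570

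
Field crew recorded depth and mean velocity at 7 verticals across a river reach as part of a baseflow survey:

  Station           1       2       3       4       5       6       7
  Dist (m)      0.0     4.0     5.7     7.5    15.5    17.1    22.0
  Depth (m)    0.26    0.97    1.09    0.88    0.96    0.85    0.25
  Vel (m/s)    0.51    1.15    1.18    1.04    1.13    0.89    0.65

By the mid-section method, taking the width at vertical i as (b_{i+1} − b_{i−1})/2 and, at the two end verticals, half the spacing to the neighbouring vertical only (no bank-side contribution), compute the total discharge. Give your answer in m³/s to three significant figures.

18.2 m³/s

w_1 = (4.0 − 0.0)/2 = 2 m; q_1 = 0.51 × 0.26 × 2 = 0.2652 m³/s
w_2 = (5.7 − 0.0)/2 = 2.85 m; q_2 = 1.15 × 0.97 × 2.85 = 3.179 m³/s
w_3 = (7.5 − 4.0)/2 = 1.75 m; q_3 = 1.18 × 1.09 × 1.75 = 2.251 m³/s
w_4 = (15.5 − 5.7)/2 = 4.9 m; q_4 = 1.04 × 0.88 × 4.9 = 4.484 m³/s
w_5 = (17.1 − 7.5)/2 = 4.8 m; q_5 = 1.13 × 0.96 × 4.8 = 5.207 m³/s
w_6 = (22.0 − 15.5)/2 = 3.25 m; q_6 = 0.89 × 0.85 × 3.25 = 2.459 m³/s
w_7 = (22.0 − 17.1)/2 = 2.45 m; q_7 = 0.65 × 0.25 × 2.45 = 0.3981 m³/s
Q = Σ qᵢ = 18.24 m³/s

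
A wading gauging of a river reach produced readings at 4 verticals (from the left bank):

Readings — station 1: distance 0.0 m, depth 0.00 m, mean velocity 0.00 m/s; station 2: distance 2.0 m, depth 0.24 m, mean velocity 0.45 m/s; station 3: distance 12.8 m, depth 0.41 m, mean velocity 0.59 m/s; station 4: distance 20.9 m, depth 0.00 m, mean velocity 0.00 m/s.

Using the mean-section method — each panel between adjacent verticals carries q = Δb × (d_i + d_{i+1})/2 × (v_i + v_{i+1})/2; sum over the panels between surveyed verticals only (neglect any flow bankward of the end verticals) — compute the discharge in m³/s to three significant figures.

2.37 m³/s

Panel 1-2: Δb = 2 m, d̄ = (0.00+0.24)/2 = 0.12, v̄ = (0.00+0.45)/2 = 0.225 → q = 2×0.12×0.225 = 0.05400 m³/s
Panel 2-3: Δb = 10.8 m, d̄ = (0.24+0.41)/2 = 0.325, v̄ = (0.45+0.59)/2 = 0.52 → q = 10.8×0.325×0.52 = 1.825 m³/s
Panel 3-4: Δb = 8.1 m, d̄ = (0.41+0.00)/2 = 0.205, v̄ = (0.59+0.00)/2 = 0.295 → q = 8.1×0.205×0.295 = 0.4898 m³/s
Q = Σ q = 2.369 m³/s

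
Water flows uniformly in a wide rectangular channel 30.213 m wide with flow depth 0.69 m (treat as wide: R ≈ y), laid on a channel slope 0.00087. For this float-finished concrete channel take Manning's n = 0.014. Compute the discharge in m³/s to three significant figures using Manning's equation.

A = b·y = 30.213 × 0.69 = 20.85 m²
Wide channel: R ≈ y = 0.69 m
Q = (1/n)·A·R^(2/3)·S^(1/2) = (1/0.014) × 20.85 × 0.6900^(2/3) × 0.00087^(1/2) = 34.30 m³/s

34.3 m³/s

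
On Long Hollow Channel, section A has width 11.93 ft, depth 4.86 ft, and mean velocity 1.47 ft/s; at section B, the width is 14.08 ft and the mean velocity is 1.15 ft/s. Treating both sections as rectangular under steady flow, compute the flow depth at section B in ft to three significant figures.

5.26 ft

Q = A₁V₁ = (11.93×4.86) × 1.47 = 85.23 ft³/s
d₂ = Q/(b₂ V₂) = 85.23/(14.08×1.15) = 5.264 ft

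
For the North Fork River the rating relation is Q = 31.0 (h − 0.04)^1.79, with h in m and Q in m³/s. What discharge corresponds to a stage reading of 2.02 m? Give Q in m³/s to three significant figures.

105 m³/s

Q = 31.0 × (2.02 − 0.04)^1.79 = 31.0 × 1.98^1.79 = 105.3 m³/s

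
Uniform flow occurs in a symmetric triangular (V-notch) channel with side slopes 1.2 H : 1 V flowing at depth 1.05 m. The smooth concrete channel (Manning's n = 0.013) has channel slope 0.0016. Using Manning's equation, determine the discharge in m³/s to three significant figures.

2.22 m³/s

A = z·y² = 1.2×1.05² = 1.323 m²
P = 2y√(1+z²) = 2×1.05×√(1+1.2²) = 3.280 m
R = A/P = 1.323/3.280 = 0.4033 m
Q = (1/n)·A·R^(2/3)·S^(1/2) = (1/0.013) × 1.323 × 0.4033^(2/3) × 0.0016^(1/2) = 2.222 m³/s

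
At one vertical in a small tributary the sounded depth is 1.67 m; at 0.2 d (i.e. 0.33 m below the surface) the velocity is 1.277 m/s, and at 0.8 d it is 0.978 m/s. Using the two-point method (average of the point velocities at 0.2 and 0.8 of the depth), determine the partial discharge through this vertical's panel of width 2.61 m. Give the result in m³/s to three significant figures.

4.91 m³/s

v̄ = (1.277 + 0.978) / 2 = 1.128 m/s
q = v̄ × d × w = 1.128 × 1.67 × 2.61 = 4.914 m³/s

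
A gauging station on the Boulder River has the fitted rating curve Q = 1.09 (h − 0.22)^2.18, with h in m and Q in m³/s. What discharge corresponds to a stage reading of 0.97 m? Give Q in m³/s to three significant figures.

Q = 1.09 × (0.97 − 0.22)^2.18 = 1.09 × 0.75^2.18 = 0.5822 m³/s

0.582 m³/s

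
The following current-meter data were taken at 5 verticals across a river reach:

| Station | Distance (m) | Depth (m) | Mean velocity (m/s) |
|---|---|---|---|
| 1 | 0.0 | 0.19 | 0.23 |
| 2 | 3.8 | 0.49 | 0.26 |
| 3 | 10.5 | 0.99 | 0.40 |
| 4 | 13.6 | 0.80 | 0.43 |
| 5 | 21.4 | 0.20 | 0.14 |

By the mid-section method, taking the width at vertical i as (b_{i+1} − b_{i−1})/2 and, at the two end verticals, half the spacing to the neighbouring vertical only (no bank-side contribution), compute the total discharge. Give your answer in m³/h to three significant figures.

16800 m³/h

w_1 = (3.8 − 0.0)/2 = 1.9 m; q_1 = 0.23 × 0.19 × 1.9 = 0.08303 m³/s
w_2 = (10.5 − 0.0)/2 = 5.25 m; q_2 = 0.26 × 0.49 × 5.25 = 0.6689 m³/s
w_3 = (13.6 − 3.8)/2 = 4.9 m; q_3 = 0.40 × 0.99 × 4.9 = 1.940 m³/s
w_4 = (21.4 − 10.5)/2 = 5.45 m; q_4 = 0.43 × 0.80 × 5.45 = 1.875 m³/s
w_5 = (21.4 − 13.6)/2 = 3.9 m; q_5 = 0.14 × 0.20 × 3.9 = 0.1092 m³/s
Q = Σ qᵢ = 4.676 m³/s
= 4.676 × 3600 = 16830 m³/h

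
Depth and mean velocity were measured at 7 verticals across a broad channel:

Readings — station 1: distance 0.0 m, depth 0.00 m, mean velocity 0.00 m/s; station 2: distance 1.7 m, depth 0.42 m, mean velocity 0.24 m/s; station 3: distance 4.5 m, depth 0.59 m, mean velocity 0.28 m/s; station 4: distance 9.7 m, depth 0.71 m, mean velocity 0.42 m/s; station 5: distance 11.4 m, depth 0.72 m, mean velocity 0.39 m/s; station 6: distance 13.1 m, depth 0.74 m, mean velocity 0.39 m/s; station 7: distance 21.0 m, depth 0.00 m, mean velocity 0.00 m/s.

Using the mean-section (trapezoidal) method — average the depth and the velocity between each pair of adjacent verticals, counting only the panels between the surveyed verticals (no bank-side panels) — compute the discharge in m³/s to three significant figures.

3.14 m³/s

Panel 1-2: Δb = 1.7 m, d̄ = (0.00+0.42)/2 = 0.21, v̄ = (0.00+0.24)/2 = 0.12 → q = 1.7×0.21×0.12 = 0.04284 m³/s
Panel 2-3: Δb = 2.8 m, d̄ = (0.42+0.59)/2 = 0.505, v̄ = (0.24+0.28)/2 = 0.26 → q = 2.8×0.505×0.26 = 0.3676 m³/s
Panel 3-4: Δb = 5.2 m, d̄ = (0.59+0.71)/2 = 0.65, v̄ = (0.28+0.42)/2 = 0.35 → q = 5.2×0.65×0.35 = 1.183 m³/s
Panel 4-5: Δb = 1.7 m, d̄ = (0.71+0.72)/2 = 0.715, v̄ = (0.42+0.39)/2 = 0.405 → q = 1.7×0.715×0.405 = 0.4923 m³/s
Panel 5-6: Δb = 1.7 m, d̄ = (0.72+0.74)/2 = 0.73, v̄ = (0.39+0.39)/2 = 0.39 → q = 1.7×0.73×0.39 = 0.4840 m³/s
Panel 6-7: Δb = 7.9 m, d̄ = (0.74+0.00)/2 = 0.37, v̄ = (0.39+0.00)/2 = 0.195 → q = 7.9×0.37×0.195 = 0.5700 m³/s
Q = Σ q = 3.140 m³/s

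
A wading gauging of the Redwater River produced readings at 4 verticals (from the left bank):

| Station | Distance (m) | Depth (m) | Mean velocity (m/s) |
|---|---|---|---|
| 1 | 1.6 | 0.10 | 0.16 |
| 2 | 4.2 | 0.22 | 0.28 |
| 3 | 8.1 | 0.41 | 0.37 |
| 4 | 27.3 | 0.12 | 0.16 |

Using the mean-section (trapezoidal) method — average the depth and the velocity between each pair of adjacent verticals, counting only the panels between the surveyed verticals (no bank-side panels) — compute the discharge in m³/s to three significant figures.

1.84 m³/s

Panel 1-2: Δb = 2.6 m, d̄ = (0.10+0.22)/2 = 0.16, v̄ = (0.16+0.28)/2 = 0.22 → q = 2.6×0.16×0.22 = 0.09152 m³/s
Panel 2-3: Δb = 3.9 m, d̄ = (0.22+0.41)/2 = 0.315, v̄ = (0.28+0.37)/2 = 0.325 → q = 3.9×0.315×0.325 = 0.3993 m³/s
Panel 3-4: Δb = 19.2 m, d̄ = (0.41+0.12)/2 = 0.265, v̄ = (0.37+0.16)/2 = 0.265 → q = 19.2×0.265×0.265 = 1.348 m³/s
Q = Σ q = 1.839 m³/s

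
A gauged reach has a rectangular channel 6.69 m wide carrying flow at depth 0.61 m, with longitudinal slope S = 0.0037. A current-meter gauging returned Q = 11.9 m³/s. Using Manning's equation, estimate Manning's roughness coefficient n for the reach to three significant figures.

A = b·y = 6.69 × 0.61 = 4.081 m²
P = b + 2y = 6.69 + 2×0.61 = 7.910 m
R = A/P = 4.081/7.910 = 0.5159 m
n = (1/Q)·A·R^(2/3)·S^(1/2) = (1/11.9) × 4.081 × 0.6433 × 0.06083 = 0.01342

0.0134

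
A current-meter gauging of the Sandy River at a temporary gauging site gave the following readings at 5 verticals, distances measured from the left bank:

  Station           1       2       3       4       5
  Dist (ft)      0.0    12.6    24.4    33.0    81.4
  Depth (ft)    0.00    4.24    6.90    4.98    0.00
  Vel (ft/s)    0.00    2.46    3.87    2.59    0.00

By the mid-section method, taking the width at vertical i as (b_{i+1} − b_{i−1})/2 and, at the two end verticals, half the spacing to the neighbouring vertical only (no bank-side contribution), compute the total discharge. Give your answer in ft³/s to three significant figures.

767 ft³/s

w_2 = (24.4 − 0.0)/2 = 12.2 ft; q_2 = 2.46 × 4.24 × 12.2 = 127.3 ft³/s
w_3 = (33.0 − 12.6)/2 = 10.2 ft; q_3 = 3.87 × 6.90 × 10.2 = 272.4 ft³/s
w_4 = (81.4 − 24.4)/2 = 28.5 ft; q_4 = 2.59 × 4.98 × 28.5 = 367.6 ft³/s
Stations 1, 5 contribute zero (depth or velocity is 0).
Q = Σ qᵢ = 767.2 ft³/s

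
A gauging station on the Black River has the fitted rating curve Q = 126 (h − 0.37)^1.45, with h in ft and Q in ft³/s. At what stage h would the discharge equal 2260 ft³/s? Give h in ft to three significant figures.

h − h₀ = (Q/C)^(1/b) = (2260/126)^(1/1.45) = 7.322 ft
h = 0.37 + 7.322 = 7.692 ft

7.69 ft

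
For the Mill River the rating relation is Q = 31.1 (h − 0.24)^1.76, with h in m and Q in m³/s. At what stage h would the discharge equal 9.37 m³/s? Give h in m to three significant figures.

0.746 m

h − h₀ = (Q/C)^(1/b) = (9.37/31.1)^(1/1.76) = 0.5058 m
h = 0.24 + 0.5058 = 0.7458 m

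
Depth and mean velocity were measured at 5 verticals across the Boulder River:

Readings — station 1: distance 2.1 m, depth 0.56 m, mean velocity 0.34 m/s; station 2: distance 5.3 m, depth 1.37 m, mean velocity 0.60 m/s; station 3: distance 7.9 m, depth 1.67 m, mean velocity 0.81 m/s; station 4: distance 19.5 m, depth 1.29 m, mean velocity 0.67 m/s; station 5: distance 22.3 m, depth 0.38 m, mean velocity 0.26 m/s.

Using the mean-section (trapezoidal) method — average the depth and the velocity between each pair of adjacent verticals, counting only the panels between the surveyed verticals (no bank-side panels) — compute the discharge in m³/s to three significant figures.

Panel 1-2: Δb = 3.2 m, d̄ = (0.56+1.37)/2 = 0.965, v̄ = (0.34+0.60)/2 = 0.47 → q = 3.2×0.965×0.47 = 1.451 m³/s
Panel 2-3: Δb = 2.6 m, d̄ = (1.37+1.67)/2 = 1.52, v̄ = (0.60+0.81)/2 = 0.705 → q = 2.6×1.52×0.705 = 2.786 m³/s
Panel 3-4: Δb = 11.6 m, d̄ = (1.67+1.29)/2 = 1.48, v̄ = (0.81+0.67)/2 = 0.74 → q = 11.6×1.48×0.74 = 12.70 m³/s
Panel 4-5: Δb = 2.8 m, d̄ = (1.29+0.38)/2 = 0.835, v̄ = (0.67+0.26)/2 = 0.465 → q = 2.8×0.835×0.465 = 1.087 m³/s
Q = Σ q = 18.03 m³/s

18.0 m³/s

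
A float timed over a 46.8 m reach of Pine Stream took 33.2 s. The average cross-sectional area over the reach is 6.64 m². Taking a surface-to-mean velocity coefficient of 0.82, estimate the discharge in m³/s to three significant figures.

7.68 m³/s

v_surface = L / t̄ = 46.8 / 33.2 = 1.410 m/s
v_mean = 0.82 × 1.410 = 1.156 m/s
Q = A × v_mean = 6.64 × 1.156 = 7.675 m³/s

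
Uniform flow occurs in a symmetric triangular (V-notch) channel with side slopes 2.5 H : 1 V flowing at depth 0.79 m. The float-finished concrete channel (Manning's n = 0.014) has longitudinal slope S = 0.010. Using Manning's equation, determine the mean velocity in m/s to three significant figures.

A = z·y² = 2.5×0.79² = 1.560 m²
P = 2y√(1+z²) = 2×0.79×√(1+2.5²) = 4.254 m
R = A/P = 1.560/4.254 = 0.3667 m
Q = (1/n)·A·R^(2/3)·S^(1/2) = (1/0.014) × 1.560 × 0.3667^(2/3) × 0.010^(1/2) = 5.710 m³/s
V = Q/A = 5.710/1.560 = 3.660 m/s

3.66 m/s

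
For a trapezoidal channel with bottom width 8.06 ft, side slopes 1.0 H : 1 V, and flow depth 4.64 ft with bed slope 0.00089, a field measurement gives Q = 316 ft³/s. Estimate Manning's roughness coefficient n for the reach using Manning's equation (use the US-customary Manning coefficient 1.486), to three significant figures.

A = (b + z·y)·y = (8.06 + 1.0×4.64)×4.64 = 58.93 ft²
P = b + 2y√(1+z²) = 8.06 + 2×4.64×√(1+1.0²) = 21.18 ft
R = A/P = 58.93/21.18 = 2.782 ft
n = (1.486/Q)·A·R^(2/3)·S^(1/2) = (1.486/316) × 58.93 × 1.978 × 0.02983 = 0.01635

0.0164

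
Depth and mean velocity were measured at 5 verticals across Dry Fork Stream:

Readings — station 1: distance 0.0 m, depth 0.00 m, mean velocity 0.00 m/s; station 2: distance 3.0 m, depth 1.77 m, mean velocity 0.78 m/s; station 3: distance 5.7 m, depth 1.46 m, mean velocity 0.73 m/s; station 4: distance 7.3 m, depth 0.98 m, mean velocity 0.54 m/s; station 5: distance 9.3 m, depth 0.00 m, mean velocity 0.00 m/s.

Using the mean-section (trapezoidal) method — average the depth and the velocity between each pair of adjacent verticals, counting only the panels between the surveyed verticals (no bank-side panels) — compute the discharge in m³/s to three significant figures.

5.83 m³/s

Panel 1-2: Δb = 3 m, d̄ = (0.00+1.77)/2 = 0.885, v̄ = (0.00+0.78)/2 = 0.39 → q = 3×0.885×0.39 = 1.035 m³/s
Panel 2-3: Δb = 2.7 m, d̄ = (1.77+1.46)/2 = 1.615, v̄ = (0.78+0.73)/2 = 0.755 → q = 2.7×1.615×0.755 = 3.292 m³/s
Panel 3-4: Δb = 1.6 m, d̄ = (1.46+0.98)/2 = 1.22, v̄ = (0.73+0.54)/2 = 0.635 → q = 1.6×1.22×0.635 = 1.240 m³/s
Panel 4-5: Δb = 2 m, d̄ = (0.98+0.00)/2 = 0.49, v̄ = (0.54+0.00)/2 = 0.27 → q = 2×0.49×0.27 = 0.2646 m³/s
Q = Σ q = 5.832 m³/s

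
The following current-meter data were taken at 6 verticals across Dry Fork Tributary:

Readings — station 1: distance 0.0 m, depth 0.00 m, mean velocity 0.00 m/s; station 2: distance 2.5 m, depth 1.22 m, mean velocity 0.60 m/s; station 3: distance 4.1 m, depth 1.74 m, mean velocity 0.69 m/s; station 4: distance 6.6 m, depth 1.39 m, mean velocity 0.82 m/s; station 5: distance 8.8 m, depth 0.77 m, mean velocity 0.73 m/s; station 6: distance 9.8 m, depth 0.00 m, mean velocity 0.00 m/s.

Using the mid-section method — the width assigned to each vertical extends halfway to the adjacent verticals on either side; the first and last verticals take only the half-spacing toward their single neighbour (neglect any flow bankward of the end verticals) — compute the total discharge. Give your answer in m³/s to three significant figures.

7.54 m³/s

w_2 = (4.1 − 0.0)/2 = 2.05 m; q_2 = 0.60 × 1.22 × 2.05 = 1.501 m³/s
w_3 = (6.6 − 2.5)/2 = 2.05 m; q_3 = 0.69 × 1.74 × 2.05 = 2.461 m³/s
w_4 = (8.8 − 4.1)/2 = 2.35 m; q_4 = 0.82 × 1.39 × 2.35 = 2.679 m³/s
w_5 = (9.8 − 6.6)/2 = 1.6 m; q_5 = 0.73 × 0.77 × 1.6 = 0.8994 m³/s
Stations 1, 6 contribute zero (depth or velocity is 0).
Q = Σ qᵢ = 7.540 m³/s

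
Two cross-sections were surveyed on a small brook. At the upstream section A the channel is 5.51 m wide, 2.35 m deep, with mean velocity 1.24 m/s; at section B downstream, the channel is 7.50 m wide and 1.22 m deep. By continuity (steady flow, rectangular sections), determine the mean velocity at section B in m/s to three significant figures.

1.75 m/s

Q = A₁V₁ = (5.51×2.35) × 1.24 = 16.06 m³/s
A₂ = 7.50 × 1.22 = 9.150 m²
V₂ = Q/A₂ = 16.06/9.150 = 1.755 m/s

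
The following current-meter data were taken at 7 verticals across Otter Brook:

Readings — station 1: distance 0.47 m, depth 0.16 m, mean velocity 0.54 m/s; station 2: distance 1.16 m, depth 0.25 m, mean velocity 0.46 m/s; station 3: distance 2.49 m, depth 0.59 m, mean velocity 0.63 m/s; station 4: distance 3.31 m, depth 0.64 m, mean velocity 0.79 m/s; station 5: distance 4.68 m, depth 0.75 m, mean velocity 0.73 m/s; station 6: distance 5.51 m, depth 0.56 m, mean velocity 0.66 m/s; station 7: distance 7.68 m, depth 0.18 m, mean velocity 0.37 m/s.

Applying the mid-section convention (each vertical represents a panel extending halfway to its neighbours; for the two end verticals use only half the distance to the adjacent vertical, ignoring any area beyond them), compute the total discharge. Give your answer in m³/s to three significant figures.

w_1 = (1.16 − 0.47)/2 = 0.345 m; q_1 = 0.54 × 0.16 × 0.345 = 0.02981 m³/s
w_2 = (2.49 − 0.47)/2 = 1.01 m; q_2 = 0.46 × 0.25 × 1.01 = 0.1162 m³/s
w_3 = (3.31 − 1.16)/2 = 1.075 m; q_3 = 0.63 × 0.59 × 1.075 = 0.3996 m³/s
w_4 = (4.68 − 2.49)/2 = 1.095 m; q_4 = 0.79 × 0.64 × 1.095 = 0.5536 m³/s
w_5 = (5.51 − 3.31)/2 = 1.1 m; q_5 = 0.73 × 0.75 × 1.1 = 0.6023 m³/s
w_6 = (7.68 − 4.68)/2 = 1.5 m; q_6 = 0.66 × 0.56 × 1.5 = 0.5544 m³/s
w_7 = (7.68 − 5.51)/2 = 1.085 m; q_7 = 0.37 × 0.18 × 1.085 = 0.07226 m³/s
Q = Σ qᵢ = 2.328 m³/s

2.33 m³/s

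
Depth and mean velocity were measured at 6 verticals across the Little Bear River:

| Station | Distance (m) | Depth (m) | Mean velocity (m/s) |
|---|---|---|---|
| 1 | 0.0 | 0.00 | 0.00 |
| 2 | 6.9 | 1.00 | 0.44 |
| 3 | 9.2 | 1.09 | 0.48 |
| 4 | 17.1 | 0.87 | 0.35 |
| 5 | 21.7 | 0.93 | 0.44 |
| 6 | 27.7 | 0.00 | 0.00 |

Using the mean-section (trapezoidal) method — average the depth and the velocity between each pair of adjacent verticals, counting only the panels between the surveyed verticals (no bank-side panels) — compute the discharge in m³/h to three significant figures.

Panel 1-2: Δb = 6.9 m, d̄ = (0.00+1.00)/2 = 0.5, v̄ = (0.00+0.44)/2 = 0.22 → q = 6.9×0.5×0.22 = 0.7590 m³/s
Panel 2-3: Δb = 2.3 m, d̄ = (1.00+1.09)/2 = 1.045, v̄ = (0.44+0.48)/2 = 0.46 → q = 2.3×1.045×0.46 = 1.106 m³/s
Panel 3-4: Δb = 7.9 m, d̄ = (1.09+0.87)/2 = 0.98, v̄ = (0.48+0.35)/2 = 0.415 → q = 7.9×0.98×0.415 = 3.213 m³/s
Panel 4-5: Δb = 4.6 m, d̄ = (0.87+0.93)/2 = 0.9, v̄ = (0.35+0.44)/2 = 0.395 → q = 4.6×0.9×0.395 = 1.635 m³/s
Panel 5-6: Δb = 6 m, d̄ = (0.93+0.00)/2 = 0.465, v̄ = (0.44+0.00)/2 = 0.22 → q = 6×0.465×0.22 = 0.6138 m³/s
Q = Σ q = 7.327 m³/s
= 7.327 × 3600 = 26380 m³/h

26400 m³/h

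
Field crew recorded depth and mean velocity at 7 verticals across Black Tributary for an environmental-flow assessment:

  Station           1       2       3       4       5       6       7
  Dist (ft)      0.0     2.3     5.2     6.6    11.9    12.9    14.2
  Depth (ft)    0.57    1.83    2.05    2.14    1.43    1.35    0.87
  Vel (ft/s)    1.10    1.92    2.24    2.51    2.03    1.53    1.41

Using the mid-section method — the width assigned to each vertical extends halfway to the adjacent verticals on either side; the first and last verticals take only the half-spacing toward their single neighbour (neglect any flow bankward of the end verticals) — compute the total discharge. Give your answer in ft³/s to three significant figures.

50.0 ft³/s

w_1 = (2.3 − 0.0)/2 = 1.15 ft; q_1 = 1.10 × 0.57 × 1.15 = 0.7211 ft³/s
w_2 = (5.2 − 0.0)/2 = 2.6 ft; q_2 = 1.92 × 1.83 × 2.6 = 9.135 ft³/s
w_3 = (6.6 − 2.3)/2 = 2.15 ft; q_3 = 2.24 × 2.05 × 2.15 = 9.873 ft³/s
w_4 = (11.9 − 5.2)/2 = 3.35 ft; q_4 = 2.51 × 2.14 × 3.35 = 17.99 ft³/s
w_5 = (12.9 − 6.6)/2 = 3.15 ft; q_5 = 2.03 × 1.43 × 3.15 = 9.144 ft³/s
w_6 = (14.2 − 11.9)/2 = 1.15 ft; q_6 = 1.53 × 1.35 × 1.15 = 2.375 ft³/s
w_7 = (14.2 − 12.9)/2 = 0.65 ft; q_7 = 1.41 × 0.87 × 0.65 = 0.7974 ft³/s
Q = Σ qᵢ = 50.04 ft³/s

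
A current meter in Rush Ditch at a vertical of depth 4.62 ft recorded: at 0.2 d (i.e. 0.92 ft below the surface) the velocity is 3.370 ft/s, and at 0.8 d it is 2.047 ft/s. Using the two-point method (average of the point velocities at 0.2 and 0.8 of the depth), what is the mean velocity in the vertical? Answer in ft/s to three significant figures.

v̄ = (3.370 + 2.047) / 2 = 2.709 ft/s

2.71 ft/s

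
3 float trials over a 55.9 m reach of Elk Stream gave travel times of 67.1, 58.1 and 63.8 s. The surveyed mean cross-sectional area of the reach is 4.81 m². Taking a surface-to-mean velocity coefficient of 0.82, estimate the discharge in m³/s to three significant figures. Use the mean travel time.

3.50 m³/s

t̄ = (67.1 + 58.1 + 63.8) / 3 = 63 s
v_surface = L / t̄ = 55.9 / 63 = 0.8873 m/s
v_mean = 0.82 × 0.8873 = 0.7276 m/s
Q = A × v_mean = 4.81 × 0.7276 = 3.500 m³/s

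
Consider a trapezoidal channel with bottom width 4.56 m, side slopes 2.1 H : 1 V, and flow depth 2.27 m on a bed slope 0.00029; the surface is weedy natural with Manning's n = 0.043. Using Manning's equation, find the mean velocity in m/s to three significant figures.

A = (b + z·y)·y = (4.56 + 2.1×2.27)×2.27 = 21.17 m²
P = b + 2y√(1+z²) = 4.56 + 2×2.27×√(1+2.1²) = 15.12 m
R = A/P = 21.17/15.12 = 1.400 m
Q = (1/n)·A·R^(2/3)·S^(1/2) = (1/0.043) × 21.17 × 1.400^(2/3) × 0.00029^(1/2) = 10.49 m³/s
V = Q/A = 10.49/21.17 = 0.4957 m/s

0.496 m/s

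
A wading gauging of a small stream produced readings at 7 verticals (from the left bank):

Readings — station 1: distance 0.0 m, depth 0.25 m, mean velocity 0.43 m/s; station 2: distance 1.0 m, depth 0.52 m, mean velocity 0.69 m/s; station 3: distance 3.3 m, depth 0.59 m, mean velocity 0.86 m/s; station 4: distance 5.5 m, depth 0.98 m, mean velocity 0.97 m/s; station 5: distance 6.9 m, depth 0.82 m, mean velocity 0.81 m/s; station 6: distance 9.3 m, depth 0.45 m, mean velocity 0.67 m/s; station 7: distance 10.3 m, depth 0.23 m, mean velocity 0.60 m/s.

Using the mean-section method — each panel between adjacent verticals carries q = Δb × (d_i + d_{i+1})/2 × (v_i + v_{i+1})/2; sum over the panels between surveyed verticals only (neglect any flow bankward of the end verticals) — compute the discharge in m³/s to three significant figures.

Panel 1-2: Δb = 1 m, d̄ = (0.25+0.52)/2 = 0.385, v̄ = (0.43+0.69)/2 = 0.56 → q = 1×0.385×0.56 = 0.2156 m³/s
Panel 2-3: Δb = 2.3 m, d̄ = (0.52+0.59)/2 = 0.555, v̄ = (0.69+0.86)/2 = 0.775 → q = 2.3×0.555×0.775 = 0.9893 m³/s
Panel 3-4: Δb = 2.2 m, d̄ = (0.59+0.98)/2 = 0.785, v̄ = (0.86+0.97)/2 = 0.915 → q = 2.2×0.785×0.915 = 1.580 m³/s
Panel 4-5: Δb = 1.4 m, d̄ = (0.98+0.82)/2 = 0.9, v̄ = (0.97+0.81)/2 = 0.89 → q = 1.4×0.9×0.89 = 1.121 m³/s
Panel 5-6: Δb = 2.4 m, d̄ = (0.82+0.45)/2 = 0.635, v̄ = (0.81+0.67)/2 = 0.74 → q = 2.4×0.635×0.74 = 1.128 m³/s
Panel 6-7: Δb = 1 m, d̄ = (0.45+0.23)/2 = 0.34, v̄ = (0.67+0.60)/2 = 0.635 → q = 1×0.34×0.635 = 0.2159 m³/s
Q = Σ q = 5.250 m³/s

5.25 m³/s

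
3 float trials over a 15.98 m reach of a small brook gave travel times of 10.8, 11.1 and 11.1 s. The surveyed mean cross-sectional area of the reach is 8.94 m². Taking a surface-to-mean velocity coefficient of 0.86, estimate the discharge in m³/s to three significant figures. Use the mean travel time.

11.2 m³/s

t̄ = (10.8 + 11.1 + 11.1) / 3 = 11 s
v_surface = L / t̄ = 15.98 / 11 = 1.453 m/s
v_mean = 0.86 × 1.453 = 1.249 m/s
Q = A × v_mean = 8.94 × 1.249 = 11.17 m³/s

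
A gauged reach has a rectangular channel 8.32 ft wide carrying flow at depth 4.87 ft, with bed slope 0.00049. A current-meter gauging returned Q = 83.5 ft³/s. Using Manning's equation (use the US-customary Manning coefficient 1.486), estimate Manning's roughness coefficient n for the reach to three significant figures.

0.0274

A = b·y = 8.32 × 4.87 = 40.52 ft²
P = b + 2y = 8.32 + 2×4.87 = 18.06 ft
R = A/P = 40.52/18.06 = 2.244 ft
n = (1.486/Q)·A·R^(2/3)·S^(1/2) = (1.486/83.5) × 40.52 × 1.714 × 0.02214 = 0.02736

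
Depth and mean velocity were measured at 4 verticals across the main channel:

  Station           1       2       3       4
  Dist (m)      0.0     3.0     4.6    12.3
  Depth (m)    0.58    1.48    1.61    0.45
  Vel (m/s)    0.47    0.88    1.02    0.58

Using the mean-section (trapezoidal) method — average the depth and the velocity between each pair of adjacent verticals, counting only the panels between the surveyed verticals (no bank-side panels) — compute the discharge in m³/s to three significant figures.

10.8 m³/s

Panel 1-2: Δb = 3 m, d̄ = (0.58+1.48)/2 = 1.03, v̄ = (0.47+0.88)/2 = 0.675 → q = 3×1.03×0.675 = 2.086 m³/s
Panel 2-3: Δb = 1.6 m, d̄ = (1.48+1.61)/2 = 1.545, v̄ = (0.88+1.02)/2 = 0.95 → q = 1.6×1.545×0.95 = 2.348 m³/s
Panel 3-4: Δb = 7.7 m, d̄ = (1.61+0.45)/2 = 1.03, v̄ = (1.02+0.58)/2 = 0.8 → q = 7.7×1.03×0.8 = 6.345 m³/s
Q = Σ q = 10.78 m³/s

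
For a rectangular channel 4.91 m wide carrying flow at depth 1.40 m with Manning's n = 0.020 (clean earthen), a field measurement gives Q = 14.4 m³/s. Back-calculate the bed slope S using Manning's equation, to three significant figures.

A = b·y = 4.91 × 1.40 = 6.874 m²
P = b + 2y = 4.91 + 2×1.40 = 7.710 m
R = A/P = 6.874/7.710 = 0.8916 m
S = (Q·n / (1·A·R^(2/3)))² = (14.4×0.020 / (1×6.874×0.9263))² = 0.002046

0.00205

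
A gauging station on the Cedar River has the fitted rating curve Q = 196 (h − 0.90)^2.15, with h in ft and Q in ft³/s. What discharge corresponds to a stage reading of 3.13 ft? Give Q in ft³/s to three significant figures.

Q = 196 × (3.13 − 0.90)^2.15 = 196 × 2.23^2.15 = 1099 ft³/s

1100 ft³/s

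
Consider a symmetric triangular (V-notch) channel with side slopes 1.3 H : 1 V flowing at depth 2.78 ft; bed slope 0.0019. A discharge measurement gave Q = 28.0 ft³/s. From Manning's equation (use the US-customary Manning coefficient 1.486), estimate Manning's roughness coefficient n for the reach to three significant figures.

0.0248

A = z·y² = 1.3×2.78² = 10.05 ft²
P = 2y√(1+z²) = 2×2.78×√(1+1.3²) = 9.119 ft
R = A/P = 10.05/9.119 = 1.102 ft
n = (1.486/Q)·A·R^(2/3)·S^(1/2) = (1.486/28.0) × 10.05 × 1.067 × 0.04359 = 0.02479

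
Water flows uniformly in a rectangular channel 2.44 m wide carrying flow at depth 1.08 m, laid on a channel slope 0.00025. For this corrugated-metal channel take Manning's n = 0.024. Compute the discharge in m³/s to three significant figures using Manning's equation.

1.20 m³/s

A = b·y = 2.44 × 1.08 = 2.635 m²
P = b + 2y = 2.44 + 2×1.08 = 4.600 m
R = A/P = 2.635/4.600 = 0.5729 m
Q = (1/n)·A·R^(2/3)·S^(1/2) = (1/0.024) × 2.635 × 0.5729^(2/3) × 0.00025^(1/2) = 1.198 m³/s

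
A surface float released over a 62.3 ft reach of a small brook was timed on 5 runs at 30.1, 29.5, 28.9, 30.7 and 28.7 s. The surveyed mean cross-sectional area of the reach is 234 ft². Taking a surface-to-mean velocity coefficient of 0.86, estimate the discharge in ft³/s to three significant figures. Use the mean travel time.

424 ft³/s

t̄ = (30.1 + 29.5 + 28.9 + 30.7 + 28.7) / 5 = 29.58 s
v_surface = L / t̄ = 62.3 / 29.58 = 2.106 ft/s
v_mean = 0.86 × 2.106 = 1.811 ft/s
Q = A × v_mean = 234 × 1.811 = 423.8 ft³/s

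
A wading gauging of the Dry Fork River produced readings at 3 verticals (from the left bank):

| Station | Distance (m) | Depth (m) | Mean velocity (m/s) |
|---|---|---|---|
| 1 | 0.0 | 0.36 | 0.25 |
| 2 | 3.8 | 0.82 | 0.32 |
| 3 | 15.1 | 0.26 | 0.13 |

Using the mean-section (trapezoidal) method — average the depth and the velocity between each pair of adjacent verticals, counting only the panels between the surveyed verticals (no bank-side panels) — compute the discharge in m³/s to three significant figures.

Panel 1-2: Δb = 3.8 m, d̄ = (0.36+0.82)/2 = 0.59, v̄ = (0.25+0.32)/2 = 0.285 → q = 3.8×0.59×0.285 = 0.6390 m³/s
Panel 2-3: Δb = 11.3 m, d̄ = (0.82+0.26)/2 = 0.54, v̄ = (0.32+0.13)/2 = 0.225 → q = 11.3×0.54×0.225 = 1.373 m³/s
Q = Σ q = 2.012 m³/s

2.01 m³/s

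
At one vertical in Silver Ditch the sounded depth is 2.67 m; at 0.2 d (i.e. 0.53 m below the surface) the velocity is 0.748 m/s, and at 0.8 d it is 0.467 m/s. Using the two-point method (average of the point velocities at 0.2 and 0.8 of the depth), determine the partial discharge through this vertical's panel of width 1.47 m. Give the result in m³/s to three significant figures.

2.38 m³/s

v̄ = (0.748 + 0.467) / 2 = 0.6075 m/s
q = v̄ × d × w = 0.6075 × 2.67 × 1.47 = 2.384 m³/s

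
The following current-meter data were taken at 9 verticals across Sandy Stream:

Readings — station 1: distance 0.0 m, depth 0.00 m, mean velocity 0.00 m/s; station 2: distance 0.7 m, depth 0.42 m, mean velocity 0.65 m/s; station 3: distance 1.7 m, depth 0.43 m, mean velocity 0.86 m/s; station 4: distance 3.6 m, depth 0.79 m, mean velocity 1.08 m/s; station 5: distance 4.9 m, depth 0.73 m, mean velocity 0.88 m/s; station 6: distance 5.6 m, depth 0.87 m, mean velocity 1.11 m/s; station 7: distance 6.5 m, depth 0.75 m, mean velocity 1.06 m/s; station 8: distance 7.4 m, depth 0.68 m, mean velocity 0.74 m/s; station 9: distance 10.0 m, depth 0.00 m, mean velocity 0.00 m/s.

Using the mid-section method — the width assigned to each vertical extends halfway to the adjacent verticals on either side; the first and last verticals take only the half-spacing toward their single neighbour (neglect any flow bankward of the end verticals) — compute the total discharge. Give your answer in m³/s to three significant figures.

5.14 m³/s

w_2 = (1.7 − 0.0)/2 = 0.85 m; q_2 = 0.65 × 0.42 × 0.85 = 0.2321 m³/s
w_3 = (3.6 − 0.7)/2 = 1.45 m; q_3 = 0.86 × 0.43 × 1.45 = 0.5362 m³/s
w_4 = (4.9 − 1.7)/2 = 1.6 m; q_4 = 1.08 × 0.79 × 1.6 = 1.365 m³/s
w_5 = (5.6 − 3.6)/2 = 1 m; q_5 = 0.88 × 0.73 × 1 = 0.6424 m³/s
w_6 = (6.5 − 4.9)/2 = 0.8 m; q_6 = 1.11 × 0.87 × 0.8 = 0.7726 m³/s
w_7 = (7.4 − 5.6)/2 = 0.9 m; q_7 = 1.06 × 0.75 × 0.9 = 0.7155 m³/s
w_8 = (10.0 − 6.5)/2 = 1.75 m; q_8 = 0.74 × 0.68 × 1.75 = 0.8806 m³/s
Stations 1, 9 contribute zero (depth or velocity is 0).
Q = Σ qᵢ = 5.144 m³/s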